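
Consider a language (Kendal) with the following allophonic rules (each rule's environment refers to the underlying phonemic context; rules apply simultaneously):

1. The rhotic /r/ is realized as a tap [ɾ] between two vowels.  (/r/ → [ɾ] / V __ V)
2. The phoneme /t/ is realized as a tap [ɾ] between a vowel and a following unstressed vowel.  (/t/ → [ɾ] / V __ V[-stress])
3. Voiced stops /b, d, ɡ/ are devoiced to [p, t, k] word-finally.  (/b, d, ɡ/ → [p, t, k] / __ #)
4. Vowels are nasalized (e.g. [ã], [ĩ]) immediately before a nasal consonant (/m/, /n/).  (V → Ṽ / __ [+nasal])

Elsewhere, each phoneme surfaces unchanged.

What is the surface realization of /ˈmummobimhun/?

/m/ — not in any rule's target class → [m].
Rule 4 applies to /u/ (between /m/ and /m/: before a nasal consonant) → [ũ].
/m/ (between /u/ and /m/): no rule targets it → [m].
/m/ — not in any rule's target class → [m].
/o/ — between /m/ and /b/; rule 4 does not apply here → [o].
/b/ (between /o/ and /i/) is in the target of rule 3 but the environment (word-finally) is not met → [b].
/i/ (between /b/ and /m/): before a nasal consonant, so rule 4 applies → [ĩ].
/m/ (between /i/ and /h/) is unaffected → [m].
/h/ — not in any rule's target class → [h].
Rule 4 applies to /u/ (between /h/ and /n/: before a nasal consonant) → [ũ].
/n/ — not in any rule's target class → [n].

[ˈmũmmobĩmhũn]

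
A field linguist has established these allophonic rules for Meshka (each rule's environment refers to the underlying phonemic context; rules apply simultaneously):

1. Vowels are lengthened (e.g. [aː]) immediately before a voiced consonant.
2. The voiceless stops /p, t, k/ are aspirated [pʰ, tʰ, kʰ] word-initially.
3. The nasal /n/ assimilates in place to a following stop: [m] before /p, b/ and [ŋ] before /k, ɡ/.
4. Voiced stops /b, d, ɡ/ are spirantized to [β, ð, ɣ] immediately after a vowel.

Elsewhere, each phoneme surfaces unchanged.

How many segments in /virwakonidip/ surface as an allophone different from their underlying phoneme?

4

Segments that undergo a rule: /i/ → [iː] (rule 1); /o/ → [oː] (rule 1); /i/ → [iː] (rule 1); /d/ → [ð] (rule 4).
All other segments surface unchanged.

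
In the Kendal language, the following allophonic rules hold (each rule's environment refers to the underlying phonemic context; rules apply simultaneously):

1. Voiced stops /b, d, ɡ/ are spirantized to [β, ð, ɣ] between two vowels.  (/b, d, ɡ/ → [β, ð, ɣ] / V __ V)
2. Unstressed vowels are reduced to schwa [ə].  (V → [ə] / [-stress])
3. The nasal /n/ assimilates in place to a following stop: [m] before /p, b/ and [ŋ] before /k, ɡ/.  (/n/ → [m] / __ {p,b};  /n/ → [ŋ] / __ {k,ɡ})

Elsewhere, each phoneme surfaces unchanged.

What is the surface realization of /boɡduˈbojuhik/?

/b/ — word-initial; rule 1 does not apply here → [b].
/o/ meets the environment for rule 2 (in an unstressed syllable) → [ə].
/ɡ/ (between /o/ and /d/): rule 1 targets it, but not between two vowels → unchanged [ɡ].
/d/ — between /ɡ/ and /u/; rule 1 does not apply here → [d].
/u/ (between /d/ and /b/) occurs in an unstressed syllable → [ə] by rule 2.
/b/ meets the environment for rule 1 (between two vowels) → [β].
/o/ — between /b/ and /j/; rule 2 does not apply here → [o].
/u/ (between /j/ and /h/) occurs in an unstressed syllable → [ə] by rule 2.
/i/ (between /h/ and /k/) occurs in an unstressed syllable → [ə] by rule 2.

[bəɡdəˈβojəhək]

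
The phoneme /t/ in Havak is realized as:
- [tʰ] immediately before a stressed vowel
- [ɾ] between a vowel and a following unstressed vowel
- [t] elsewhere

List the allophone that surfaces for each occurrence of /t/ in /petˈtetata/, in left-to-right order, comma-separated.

Occurrence 1 (position 3): no conditioning environment matches → elsewhere allophone [t].
Occurrence 2 (position 4): immediately before a stressed vowel → [tʰ].
Occurrence 3 (position 6): between a vowel and an unstressed vowel → [ɾ].
Occurrence 4 (position 8): between a vowel and an unstressed vowel → [ɾ].

[t], [tʰ], [ɾ], [ɾ]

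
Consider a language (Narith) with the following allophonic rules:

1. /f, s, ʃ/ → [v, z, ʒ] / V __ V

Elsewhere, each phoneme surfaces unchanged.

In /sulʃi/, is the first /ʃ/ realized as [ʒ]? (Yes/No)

/ʃ/ (between /l/ and /i/): rule 1 targets it, but not between two vowels → unchanged [ʃ].
The actual realization is [ʃ], not [ʒ].

No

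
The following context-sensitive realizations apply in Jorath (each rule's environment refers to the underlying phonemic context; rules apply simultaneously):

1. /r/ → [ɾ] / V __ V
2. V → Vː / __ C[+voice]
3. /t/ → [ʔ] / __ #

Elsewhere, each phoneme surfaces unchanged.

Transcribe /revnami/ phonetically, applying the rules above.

/r/ (word-initial) is in the target of rule 1 but the environment (between two vowels) is not met → [r].
/e/ — between /r/ and /v/, before a voiced consonant — surfaces as [eː] (rule 2).
/v/ (between /e/ and /n/) is unaffected → [v].
/n/ stays [n].
Rule 2 applies to /a/ (between /n/ and /m/: before a voiced consonant) → [aː].
/m/ (between /a/ and /i/) is unaffected → [m].
/i/ — word-final; rule 2 does not apply here → [i].

[reːvnaːmi]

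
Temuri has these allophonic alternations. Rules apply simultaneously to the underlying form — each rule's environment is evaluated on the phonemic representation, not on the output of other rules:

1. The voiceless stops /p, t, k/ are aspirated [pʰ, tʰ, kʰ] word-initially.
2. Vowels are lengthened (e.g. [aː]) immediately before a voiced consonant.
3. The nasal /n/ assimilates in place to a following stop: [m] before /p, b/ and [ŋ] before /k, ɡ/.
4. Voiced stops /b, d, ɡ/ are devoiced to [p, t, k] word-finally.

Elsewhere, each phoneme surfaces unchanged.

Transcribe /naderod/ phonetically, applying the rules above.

/n/ — word-initial; rule 3 does not apply here → [n].
/a/ (between /n/ and /d/): before a voiced consonant, so rule 2 applies → [aː].
/d/ (between /a/ and /e/): rule 4 targets it, but not word-finally → unchanged [d].
/e/ (between /d/ and /r/) occurs before a voiced consonant → [eː] by rule 2.
/r/ (between /e/ and /o/): no rule targets it → [r].
/o/ (between /r/ and /d/) occurs before a voiced consonant → [oː] by rule 2.
/d/ (word-final): word-finally, so rule 4 applies → [t].

[naːdeːroːt]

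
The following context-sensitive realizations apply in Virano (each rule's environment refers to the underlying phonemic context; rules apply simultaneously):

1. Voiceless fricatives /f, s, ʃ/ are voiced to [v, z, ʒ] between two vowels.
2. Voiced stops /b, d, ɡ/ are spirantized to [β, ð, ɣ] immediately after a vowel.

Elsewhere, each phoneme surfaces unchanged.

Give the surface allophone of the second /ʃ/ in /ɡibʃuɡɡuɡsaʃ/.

/ʃ/ — word-final; rule 1 does not apply here → [ʃ].

[ʃ]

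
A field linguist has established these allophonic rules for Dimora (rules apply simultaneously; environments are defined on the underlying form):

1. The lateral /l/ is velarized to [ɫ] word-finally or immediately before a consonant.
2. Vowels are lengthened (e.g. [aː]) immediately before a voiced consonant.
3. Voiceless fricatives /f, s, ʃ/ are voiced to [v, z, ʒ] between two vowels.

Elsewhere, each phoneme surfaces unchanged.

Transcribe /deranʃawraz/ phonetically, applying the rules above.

/d/ (word-initial) is unaffected → [d].
Rule 2 applies to /e/ (between /d/ and /r/: before a voiced consonant) → [eː].
/r/ stays [r].
/a/ — between /r/ and /n/, before a voiced consonant — surfaces as [aː] (rule 2).
/n/ stays [n].
/ʃ/ (between /n/ and /a/) fails the environment for rule 3, so it stays [ʃ].
/a/ (between /ʃ/ and /w/): before a voiced consonant, so rule 2 applies → [aː].
/w/ (between /a/ and /r/): no rule targets it → [w].
/r/ — not in any rule's target class → [r].
/a/ (between /r/ and /z/): before a voiced consonant, so rule 2 applies → [aː].
/z/ — not in any rule's target class → [z].

[deːraːnʃaːwraːz]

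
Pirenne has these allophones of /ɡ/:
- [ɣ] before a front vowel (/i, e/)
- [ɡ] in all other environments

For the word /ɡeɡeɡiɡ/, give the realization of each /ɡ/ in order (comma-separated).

Occurrence 1 (position 1): before a front vowel (/i, e/) → [ɣ].
Occurrence 2 (position 3): before a front vowel (/i, e/) → [ɣ].
Occurrence 3 (position 5): before a front vowel (/i, e/) → [ɣ].
Occurrence 4 (position 7): no conditioning environment matches → elsewhere allophone [ɡ].

[ɣ], [ɣ], [ɣ], [ɡ]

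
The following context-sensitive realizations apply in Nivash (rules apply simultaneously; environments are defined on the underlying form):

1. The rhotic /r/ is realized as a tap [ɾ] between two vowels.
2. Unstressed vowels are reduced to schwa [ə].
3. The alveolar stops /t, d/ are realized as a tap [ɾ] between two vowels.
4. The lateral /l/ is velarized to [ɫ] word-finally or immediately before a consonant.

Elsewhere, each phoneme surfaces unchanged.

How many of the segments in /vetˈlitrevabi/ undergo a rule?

Segments that undergo a rule: /e/ → [ə] (rule 2); /e/ → [ə] (rule 2); /a/ → [ə] (rule 2); /i/ → [ə] (rule 2).
All other segments surface unchanged.

4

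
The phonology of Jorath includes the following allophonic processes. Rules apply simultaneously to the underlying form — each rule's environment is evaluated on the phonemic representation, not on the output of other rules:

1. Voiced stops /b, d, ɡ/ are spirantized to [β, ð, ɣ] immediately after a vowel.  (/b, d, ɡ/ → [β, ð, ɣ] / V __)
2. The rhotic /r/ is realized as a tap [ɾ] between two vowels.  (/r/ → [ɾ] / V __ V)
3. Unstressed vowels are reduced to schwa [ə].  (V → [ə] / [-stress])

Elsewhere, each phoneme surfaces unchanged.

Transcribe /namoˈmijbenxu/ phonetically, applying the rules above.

[nəməˈmijbənxə]

/n/ (word-initial): no rule targets it → [n].
/a/ (between /n/ and /m/) occurs in an unstressed syllable → [ə] by rule 3.
/m/ (between /a/ and /o/): no rule targets it → [m].
/o/ — between /m/ and /m/, in an unstressed syllable — surfaces as [ə] (rule 3).
/m/ (between /o/ and /i/): no rule targets it → [m].
/i/ (between /m/ and /j/) fails the environment for rule 3, so it stays [i].
/j/ — not in any rule's target class → [j].
/b/ (between /j/ and /e/) fails the environment for rule 1, so it stays [b].
/e/ (between /b/ and /n/): in an unstressed syllable, so rule 3 applies → [ə].
/n/ stays [n].
/x/ (between /n/ and /u/): no rule targets it → [x].
/u/ — word-final, in an unstressed syllable — surfaces as [ə] (rule 3).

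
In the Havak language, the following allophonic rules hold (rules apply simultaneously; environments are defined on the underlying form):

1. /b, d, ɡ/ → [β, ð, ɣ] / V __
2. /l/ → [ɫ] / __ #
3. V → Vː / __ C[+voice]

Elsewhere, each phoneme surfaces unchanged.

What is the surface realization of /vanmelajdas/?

/a/ (between /v/ and /n/): before a voiced consonant, so rule 3 applies → [aː].
/e/ (between /m/ and /l/) occurs before a voiced consonant → [eː] by rule 3.
/l/ (between /e/ and /a/): rule 2 targets it, but not word-finally → unchanged [l].
/a/ meets the environment for rule 3 (before a voiced consonant) → [aː].
/d/ (between /j/ and /a/) is in the target of rule 1 but the environment (immediately after a vowel) is not met → [d].
/a/ (between /d/ and /s/) is in the target of rule 3 but the environment (before a voiced consonant) is not met → [a].

[vaːnmeːlaːjdas]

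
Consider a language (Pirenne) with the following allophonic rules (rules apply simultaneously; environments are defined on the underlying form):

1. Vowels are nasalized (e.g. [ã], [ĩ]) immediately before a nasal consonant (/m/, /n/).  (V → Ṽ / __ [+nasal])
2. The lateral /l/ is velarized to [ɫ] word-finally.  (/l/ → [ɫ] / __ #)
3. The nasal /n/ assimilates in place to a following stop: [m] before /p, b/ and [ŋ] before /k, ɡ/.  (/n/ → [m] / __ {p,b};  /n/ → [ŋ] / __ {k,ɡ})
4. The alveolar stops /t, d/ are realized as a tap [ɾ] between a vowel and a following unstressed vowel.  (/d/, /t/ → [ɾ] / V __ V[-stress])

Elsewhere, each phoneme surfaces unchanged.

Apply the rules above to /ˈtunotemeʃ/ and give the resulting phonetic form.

/t/ (word-initial): rule 4 targets it, but not between a vowel and a following unstressed vowel → unchanged [t].
/u/ meets the environment for rule 1 (before a nasal consonant) → [ũ].
/n/ (between /u/ and /o/) is in the target of rule 3 but the environment (before a labial or velar stop) is not met → [n].
/o/ (between /n/ and /t/) is in the target of rule 1 but the environment (before a nasal consonant) is not met → [o].
/t/ (between /o/ and /e/): between a vowel and a following unstressed vowel, so rule 4 applies → [ɾ].
/e/ meets the environment for rule 1 (before a nasal consonant) → [ẽ].
/m/ — not in any rule's target class → [m].
/e/ (between /m/ and /ʃ/): rule 1 targets it, but not before a nasal consonant → unchanged [e].
/ʃ/ (word-final) is unaffected → [ʃ].

[ˈtũnoɾẽmeʃ]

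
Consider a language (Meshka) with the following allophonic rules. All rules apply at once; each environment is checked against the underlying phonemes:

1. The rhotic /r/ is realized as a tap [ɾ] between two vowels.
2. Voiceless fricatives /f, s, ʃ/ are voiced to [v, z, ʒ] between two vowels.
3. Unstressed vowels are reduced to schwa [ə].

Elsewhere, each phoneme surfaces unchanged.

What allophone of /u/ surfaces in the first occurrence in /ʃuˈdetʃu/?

[ə]

Rule 3 applies to /u/ (between /ʃ/ and /d/: in an unstressed syllable) → [ə].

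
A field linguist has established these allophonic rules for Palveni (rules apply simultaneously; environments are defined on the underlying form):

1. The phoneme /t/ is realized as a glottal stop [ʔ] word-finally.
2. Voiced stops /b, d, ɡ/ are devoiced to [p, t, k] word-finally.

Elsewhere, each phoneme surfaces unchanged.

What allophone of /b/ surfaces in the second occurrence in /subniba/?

/b/ (between /i/ and /a/) is in the target of rule 2 but the environment (word-finally) is not met → [b].

[b]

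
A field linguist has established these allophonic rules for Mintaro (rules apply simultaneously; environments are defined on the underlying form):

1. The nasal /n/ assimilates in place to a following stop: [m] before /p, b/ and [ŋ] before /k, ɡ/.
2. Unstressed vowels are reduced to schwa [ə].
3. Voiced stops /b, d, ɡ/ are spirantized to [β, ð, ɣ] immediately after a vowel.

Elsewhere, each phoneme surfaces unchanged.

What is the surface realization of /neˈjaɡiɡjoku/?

[nəˈjaɣəɣjəkə]

/n/ (word-initial): rule 1 targets it, but not before a labial or velar stop → unchanged [n].
/e/ — between /n/ and /j/, in an unstressed syllable — surfaces as [ə] (rule 2).
/j/ stays [j].
/a/ (between /j/ and /ɡ/) fails the environment for rule 2, so it stays [a].
/ɡ/ (between /a/ and /i/): immediately after a vowel, so rule 3 applies → [ɣ].
/i/ (between /ɡ/ and /ɡ/): in an unstressed syllable, so rule 2 applies → [ə].
/ɡ/ (between /i/ and /j/): immediately after a vowel, so rule 3 applies → [ɣ].
/j/ stays [j].
Rule 2 applies to /o/ (between /j/ and /k/: in an unstressed syllable) → [ə].
/k/ (between /o/ and /u/) is unaffected → [k].
/u/ — word-final, in an unstressed syllable — surfaces as [ə] (rule 2).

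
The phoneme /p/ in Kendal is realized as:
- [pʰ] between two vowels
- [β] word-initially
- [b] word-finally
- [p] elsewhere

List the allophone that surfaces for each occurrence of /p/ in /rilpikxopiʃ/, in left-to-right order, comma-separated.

[p], [pʰ]

Occurrence 1 (position 4): no conditioning environment matches → elsewhere allophone [p].
Occurrence 2 (position 9): between two vowels → [pʰ].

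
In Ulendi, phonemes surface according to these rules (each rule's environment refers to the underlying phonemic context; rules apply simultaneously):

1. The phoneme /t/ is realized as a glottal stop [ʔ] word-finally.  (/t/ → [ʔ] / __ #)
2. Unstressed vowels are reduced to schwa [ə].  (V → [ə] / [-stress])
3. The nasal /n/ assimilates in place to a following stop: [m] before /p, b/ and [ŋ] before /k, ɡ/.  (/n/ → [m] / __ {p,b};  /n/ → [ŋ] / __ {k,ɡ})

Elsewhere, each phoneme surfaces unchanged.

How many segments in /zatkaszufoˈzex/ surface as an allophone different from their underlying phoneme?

4

Segments that undergo a rule: /a/ → [ə] (rule 2); /a/ → [ə] (rule 2); /u/ → [ə] (rule 2); /o/ → [ə] (rule 2).
All other segments surface unchanged.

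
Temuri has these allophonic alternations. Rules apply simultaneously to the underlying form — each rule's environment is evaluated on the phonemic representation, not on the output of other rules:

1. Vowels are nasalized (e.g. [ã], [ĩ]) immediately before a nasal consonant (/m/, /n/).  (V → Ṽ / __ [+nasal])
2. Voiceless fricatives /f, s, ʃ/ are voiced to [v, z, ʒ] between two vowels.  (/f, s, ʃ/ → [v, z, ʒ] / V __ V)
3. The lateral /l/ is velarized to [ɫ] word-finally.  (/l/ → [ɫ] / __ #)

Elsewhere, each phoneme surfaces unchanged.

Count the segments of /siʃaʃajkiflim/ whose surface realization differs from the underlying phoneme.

3

Segments that undergo a rule: /ʃ/ → [ʒ] (rule 2); /ʃ/ → [ʒ] (rule 2); /i/ → [ĩ] (rule 1).
All other segments surface unchanged.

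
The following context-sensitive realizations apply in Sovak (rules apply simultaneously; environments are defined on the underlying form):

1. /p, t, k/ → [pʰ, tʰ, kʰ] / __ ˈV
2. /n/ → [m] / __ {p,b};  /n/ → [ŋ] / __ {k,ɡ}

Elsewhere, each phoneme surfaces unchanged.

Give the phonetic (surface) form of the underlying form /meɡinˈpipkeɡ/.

[meɡimˈpʰipkeɡ]

/n/ (between /i/ and /p/) occurs before a labial or velar stop → [m] by rule 2.
/p/ (between /n/ and /i/): immediately before a stressed vowel, so rule 1 applies → [pʰ].
/p/ (between /i/ and /k/): rule 1 targets it, but not immediately before a stressed vowel → unchanged [p].
/k/ (between /p/ and /e/) fails the environment for rule 1, so it stays [k].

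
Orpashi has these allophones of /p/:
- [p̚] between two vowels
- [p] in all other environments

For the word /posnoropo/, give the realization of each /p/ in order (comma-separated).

[p], [p̚]

Occurrence 1 (position 1): no conditioning environment matches → elsewhere allophone [p].
Occurrence 2 (position 8): between two vowels → [p̚].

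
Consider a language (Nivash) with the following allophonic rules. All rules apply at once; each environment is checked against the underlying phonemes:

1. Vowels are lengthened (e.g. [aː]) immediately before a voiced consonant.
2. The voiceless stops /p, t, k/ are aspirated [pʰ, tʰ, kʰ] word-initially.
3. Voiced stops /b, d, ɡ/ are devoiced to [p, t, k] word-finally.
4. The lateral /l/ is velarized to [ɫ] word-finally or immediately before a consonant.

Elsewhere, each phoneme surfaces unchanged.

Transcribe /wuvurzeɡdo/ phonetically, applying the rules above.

Rule 1 applies to /u/ (between /w/ and /v/: before a voiced consonant) → [uː].
Rule 1 applies to /u/ (between /v/ and /r/: before a voiced consonant) → [uː].
/e/ (between /z/ and /ɡ/): before a voiced consonant, so rule 1 applies → [eː].
/ɡ/ — between /e/ and /d/; rule 3 does not apply here → [ɡ].
/d/ (between /ɡ/ and /o/) is in the target of rule 3 but the environment (word-finally) is not met → [d].
/o/ — word-final; rule 1 does not apply here → [o].

[wuːvuːrzeːɡdo]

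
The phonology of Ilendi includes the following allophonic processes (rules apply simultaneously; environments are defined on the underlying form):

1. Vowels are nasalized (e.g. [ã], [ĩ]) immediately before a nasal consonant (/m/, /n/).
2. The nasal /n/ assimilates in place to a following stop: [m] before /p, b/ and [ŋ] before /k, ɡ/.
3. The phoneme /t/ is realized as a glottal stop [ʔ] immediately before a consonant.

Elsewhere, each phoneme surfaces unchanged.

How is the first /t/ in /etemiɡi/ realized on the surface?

/t/ (between /e/ and /e/): rule 3 targets it, but not immediately before a consonant → unchanged [t].

[t]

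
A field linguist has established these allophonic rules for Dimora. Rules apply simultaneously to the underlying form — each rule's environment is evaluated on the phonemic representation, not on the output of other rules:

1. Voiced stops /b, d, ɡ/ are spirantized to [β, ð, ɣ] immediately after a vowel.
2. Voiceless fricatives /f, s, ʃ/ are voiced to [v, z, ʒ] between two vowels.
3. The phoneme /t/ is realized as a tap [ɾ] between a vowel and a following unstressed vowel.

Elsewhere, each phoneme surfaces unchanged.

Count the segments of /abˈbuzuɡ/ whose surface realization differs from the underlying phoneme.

Segments that undergo a rule: /b/ → [β] (rule 1); /ɡ/ → [ɣ] (rule 1).
All other segments surface unchanged.

2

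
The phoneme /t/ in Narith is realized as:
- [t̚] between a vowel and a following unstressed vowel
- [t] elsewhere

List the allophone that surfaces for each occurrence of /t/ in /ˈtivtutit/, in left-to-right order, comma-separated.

[t], [t], [t̚], [t]

Occurrence 1 (position 1): no conditioning environment matches → elsewhere allophone [t].
Occurrence 2 (position 4): no conditioning environment matches → elsewhere allophone [t].
Occurrence 3 (position 6): between a vowel and a following unstressed vowel → [t̚].
Occurrence 4 (position 8): no conditioning environment matches → elsewhere allophone [t].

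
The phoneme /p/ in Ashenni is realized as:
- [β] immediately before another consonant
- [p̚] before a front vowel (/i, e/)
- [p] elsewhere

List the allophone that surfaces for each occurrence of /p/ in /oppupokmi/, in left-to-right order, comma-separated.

[β], [p], [p]

Occurrence 1 (position 2): immediately before another consonant → [β].
Occurrence 2 (position 3): no conditioning environment matches → elsewhere allophone [p].
Occurrence 3 (position 5): no conditioning environment matches → elsewhere allophone [p].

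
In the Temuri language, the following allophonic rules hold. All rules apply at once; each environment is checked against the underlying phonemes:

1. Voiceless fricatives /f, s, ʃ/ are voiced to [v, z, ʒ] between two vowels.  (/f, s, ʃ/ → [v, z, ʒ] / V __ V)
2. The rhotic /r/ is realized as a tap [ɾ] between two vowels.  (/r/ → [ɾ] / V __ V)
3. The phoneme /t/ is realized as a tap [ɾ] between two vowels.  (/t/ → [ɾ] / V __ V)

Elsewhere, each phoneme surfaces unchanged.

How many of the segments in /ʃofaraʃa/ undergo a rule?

Segments that undergo a rule: /f/ → [v] (rule 1); /r/ → [ɾ] (rule 2); /ʃ/ → [ʒ] (rule 1).
All other segments surface unchanged.

3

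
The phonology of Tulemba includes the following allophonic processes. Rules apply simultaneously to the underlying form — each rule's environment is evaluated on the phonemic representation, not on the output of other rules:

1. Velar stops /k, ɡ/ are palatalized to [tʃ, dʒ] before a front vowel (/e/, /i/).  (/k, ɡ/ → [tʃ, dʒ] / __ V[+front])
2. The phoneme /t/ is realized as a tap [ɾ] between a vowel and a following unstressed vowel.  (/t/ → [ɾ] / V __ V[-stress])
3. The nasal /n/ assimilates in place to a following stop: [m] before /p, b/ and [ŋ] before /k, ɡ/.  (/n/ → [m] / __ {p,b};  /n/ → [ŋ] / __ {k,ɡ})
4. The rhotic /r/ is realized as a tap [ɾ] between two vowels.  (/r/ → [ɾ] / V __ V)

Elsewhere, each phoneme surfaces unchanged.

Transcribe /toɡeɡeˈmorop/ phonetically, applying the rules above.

/t/ (word-initial) is in the target of rule 2 but the environment (between a vowel and a following unstressed vowel) is not met → [t].
/o/ — not in any rule's target class → [o].
/ɡ/ (between /o/ and /e/): before a front vowel, so rule 1 applies → [dʒ].
/e/ (between /ɡ/ and /ɡ/) is unaffected → [e].
/ɡ/ (between /e/ and /e/) occurs before a front vowel → [dʒ] by rule 1.
/e/ — not in any rule's target class → [e].
/m/ (between /e/ and /o/) is unaffected → [m].
/o/ — not in any rule's target class → [o].
/r/ (between /o/ and /o/): between two vowels, so rule 4 applies → [ɾ].
/o/ — not in any rule's target class → [o].
/p/ (word-final): no rule targets it → [p].

[todʒedʒeˈmoɾop]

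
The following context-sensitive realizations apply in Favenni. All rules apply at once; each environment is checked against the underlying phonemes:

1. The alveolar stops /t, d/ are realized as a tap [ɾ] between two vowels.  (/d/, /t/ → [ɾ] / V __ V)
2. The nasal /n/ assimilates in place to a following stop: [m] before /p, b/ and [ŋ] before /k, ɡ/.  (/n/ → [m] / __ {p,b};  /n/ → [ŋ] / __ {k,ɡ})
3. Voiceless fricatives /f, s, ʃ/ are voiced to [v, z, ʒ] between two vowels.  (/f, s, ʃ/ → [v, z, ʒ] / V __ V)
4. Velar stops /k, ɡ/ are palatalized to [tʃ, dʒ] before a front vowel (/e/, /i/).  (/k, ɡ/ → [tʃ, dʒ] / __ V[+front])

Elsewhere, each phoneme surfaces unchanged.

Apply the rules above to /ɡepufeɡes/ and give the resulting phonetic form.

/ɡ/ (word-initial): before a front vowel, so rule 4 applies → [dʒ].
/e/ — not in any rule's target class → [e].
/p/ (between /e/ and /u/) is unaffected → [p].
/u/ (between /p/ and /f/) is unaffected → [u].
/f/ (between /u/ and /e/): between two vowels, so rule 3 applies → [v].
/e/ (between /f/ and /ɡ/) is unaffected → [e].
/ɡ/ (between /e/ and /e/) occurs before a front vowel → [dʒ] by rule 4.
/e/ (between /ɡ/ and /s/) is unaffected → [e].
/s/ (word-final) is in the target of rule 3 but the environment (between two vowels) is not met → [s].

[dʒepuvedʒes]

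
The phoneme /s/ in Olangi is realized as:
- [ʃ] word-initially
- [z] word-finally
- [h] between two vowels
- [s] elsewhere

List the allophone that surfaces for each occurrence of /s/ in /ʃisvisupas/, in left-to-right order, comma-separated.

[s], [h], [z]

Occurrence 1 (position 3): no conditioning environment matches → elsewhere allophone [s].
Occurrence 2 (position 6): between two vowels → [h].
Occurrence 3 (position 10): word-finally → [z].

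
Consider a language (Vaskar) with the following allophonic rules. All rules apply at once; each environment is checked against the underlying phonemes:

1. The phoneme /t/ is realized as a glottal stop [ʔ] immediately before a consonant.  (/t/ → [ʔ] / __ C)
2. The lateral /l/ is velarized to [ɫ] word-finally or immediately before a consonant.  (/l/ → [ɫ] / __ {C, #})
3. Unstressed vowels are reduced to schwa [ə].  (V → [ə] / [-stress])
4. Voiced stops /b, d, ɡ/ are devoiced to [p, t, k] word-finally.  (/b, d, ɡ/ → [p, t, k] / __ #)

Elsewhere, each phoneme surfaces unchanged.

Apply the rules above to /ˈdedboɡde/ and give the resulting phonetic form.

[ˈdedbəɡdə]

/d/ (word-initial) is in the target of rule 4 but the environment (word-finally) is not met → [d].
/e/ — between /d/ and /d/; rule 3 does not apply here → [e].
/d/ — between /e/ and /b/; rule 4 does not apply here → [d].
/b/ (between /d/ and /o/): rule 4 targets it, but not word-finally → unchanged [b].
/o/ meets the environment for rule 3 (in an unstressed syllable) → [ə].
/ɡ/ (between /o/ and /d/) is in the target of rule 4 but the environment (word-finally) is not met → [ɡ].
/d/ — between /ɡ/ and /e/; rule 4 does not apply here → [d].
/e/ meets the environment for rule 3 (in an unstressed syllable) → [ə].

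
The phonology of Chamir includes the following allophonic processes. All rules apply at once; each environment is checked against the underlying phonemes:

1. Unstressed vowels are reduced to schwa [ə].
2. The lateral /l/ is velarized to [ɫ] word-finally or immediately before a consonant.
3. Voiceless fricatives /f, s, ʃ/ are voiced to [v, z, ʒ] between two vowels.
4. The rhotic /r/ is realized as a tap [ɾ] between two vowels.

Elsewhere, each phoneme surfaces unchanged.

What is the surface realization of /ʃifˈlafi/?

/ʃ/ (word-initial): rule 3 targets it, but not between two vowels → unchanged [ʃ].
/i/ (between /ʃ/ and /f/): in an unstressed syllable, so rule 1 applies → [ə].
/f/ (between /i/ and /l/) is in the target of rule 3 but the environment (between two vowels) is not met → [f].
/l/ (between /f/ and /a/) is in the target of rule 2 but the environment (word-finally or immediately before a consonant) is not met → [l].
/a/ (between /l/ and /f/) is in the target of rule 1 but the environment (in an unstressed syllable) is not met → [a].
/f/ (between /a/ and /i/): between two vowels, so rule 3 applies → [v].
Rule 1 applies to /i/ (word-final: in an unstressed syllable) → [ə].

[ʃəfˈlavə]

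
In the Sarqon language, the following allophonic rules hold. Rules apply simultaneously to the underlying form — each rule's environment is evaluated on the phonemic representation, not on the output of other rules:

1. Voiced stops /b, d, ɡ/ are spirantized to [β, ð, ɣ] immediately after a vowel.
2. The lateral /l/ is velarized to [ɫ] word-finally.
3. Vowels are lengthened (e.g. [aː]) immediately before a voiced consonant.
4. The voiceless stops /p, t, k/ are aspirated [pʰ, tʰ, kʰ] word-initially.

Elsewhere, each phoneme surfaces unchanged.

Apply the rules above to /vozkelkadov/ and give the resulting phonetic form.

/v/ (word-initial) is unaffected → [v].
/o/ (between /v/ and /z/) occurs before a voiced consonant → [oː] by rule 3.
/z/ — not in any rule's target class → [z].
/k/ (between /z/ and /e/) fails the environment for rule 4, so it stays [k].
/e/ (between /k/ and /l/) occurs before a voiced consonant → [eː] by rule 3.
/l/ (between /e/ and /k/) fails the environment for rule 2, so it stays [l].
/k/ (between /l/ and /a/) fails the environment for rule 4, so it stays [k].
/a/ (between /k/ and /d/): before a voiced consonant, so rule 3 applies → [aː].
/d/ (between /a/ and /o/) occurs immediately after a vowel → [ð] by rule 1.
/o/ (between /d/ and /v/): before a voiced consonant, so rule 3 applies → [oː].
/v/ stays [v].

[voːzkeːlkaːðoːv]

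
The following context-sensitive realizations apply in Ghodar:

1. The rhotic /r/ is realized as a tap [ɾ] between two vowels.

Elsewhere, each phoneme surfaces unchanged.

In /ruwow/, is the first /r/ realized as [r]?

/r/ (word-initial) fails the environment for rule 1, so it stays [r].
The actual realization is [r], which matches [r].

Yes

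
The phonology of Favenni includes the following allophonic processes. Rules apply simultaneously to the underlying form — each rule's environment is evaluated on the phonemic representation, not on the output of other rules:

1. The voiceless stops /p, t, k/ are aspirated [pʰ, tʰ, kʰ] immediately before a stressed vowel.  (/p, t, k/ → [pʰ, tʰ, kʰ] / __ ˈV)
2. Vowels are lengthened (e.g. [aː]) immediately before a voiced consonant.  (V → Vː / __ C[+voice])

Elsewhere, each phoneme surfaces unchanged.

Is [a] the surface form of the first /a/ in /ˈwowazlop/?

Rule 2 applies to /a/ (between /w/ and /z/: before a voiced consonant) → [aː].
The actual realization is [aː], not [a].

No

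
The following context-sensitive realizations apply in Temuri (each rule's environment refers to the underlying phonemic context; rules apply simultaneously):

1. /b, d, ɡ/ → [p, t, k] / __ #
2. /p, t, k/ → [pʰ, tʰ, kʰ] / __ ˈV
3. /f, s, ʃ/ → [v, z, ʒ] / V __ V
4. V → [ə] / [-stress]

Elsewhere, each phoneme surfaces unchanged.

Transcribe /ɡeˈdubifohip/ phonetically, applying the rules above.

/ɡ/ (word-initial): rule 1 targets it, but not word-finally → unchanged [ɡ].
/e/ meets the environment for rule 4 (in an unstressed syllable) → [ə].
/d/ — between /e/ and /u/; rule 1 does not apply here → [d].
/u/ (between /d/ and /b/) is in the target of rule 4 but the environment (in an unstressed syllable) is not met → [u].
/b/ — between /u/ and /i/; rule 1 does not apply here → [b].
/i/ (between /b/ and /f/): in an unstressed syllable, so rule 4 applies → [ə].
/f/ (between /i/ and /o/) occurs between two vowels → [v] by rule 3.
/o/ (between /f/ and /h/) occurs in an unstressed syllable → [ə] by rule 4.
/i/ meets the environment for rule 4 (in an unstressed syllable) → [ə].
/p/ (word-final) fails the environment for rule 2, so it stays [p].

[ɡəˈdubəvəhəp]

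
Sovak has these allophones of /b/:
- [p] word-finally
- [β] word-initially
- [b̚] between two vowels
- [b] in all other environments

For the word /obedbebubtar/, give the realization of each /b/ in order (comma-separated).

Occurrence 1 (position 2): between two vowels → [b̚].
Occurrence 2 (position 5): no conditioning environment matches → elsewhere allophone [b].
Occurrence 3 (position 7): between two vowels → [b̚].
Occurrence 4 (position 9): no conditioning environment matches → elsewhere allophone [b].

[b̚], [b], [b̚], [b]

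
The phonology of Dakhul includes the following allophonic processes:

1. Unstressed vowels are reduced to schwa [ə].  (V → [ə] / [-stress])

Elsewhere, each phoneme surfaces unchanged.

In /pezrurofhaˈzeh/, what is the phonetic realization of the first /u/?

[ə]

/u/ — between /r/ and /r/, in an unstressed syllable — surfaces as [ə] (rule 1).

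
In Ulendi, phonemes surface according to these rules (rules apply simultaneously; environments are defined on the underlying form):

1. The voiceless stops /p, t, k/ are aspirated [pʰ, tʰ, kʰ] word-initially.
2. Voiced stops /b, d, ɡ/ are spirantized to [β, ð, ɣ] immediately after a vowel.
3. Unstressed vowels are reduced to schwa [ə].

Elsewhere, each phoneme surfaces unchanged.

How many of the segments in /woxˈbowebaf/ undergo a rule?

4

Segments that undergo a rule: /o/ → [ə] (rule 3); /e/ → [ə] (rule 3); /b/ → [β] (rule 2); /a/ → [ə] (rule 3).
All other segments surface unchanged.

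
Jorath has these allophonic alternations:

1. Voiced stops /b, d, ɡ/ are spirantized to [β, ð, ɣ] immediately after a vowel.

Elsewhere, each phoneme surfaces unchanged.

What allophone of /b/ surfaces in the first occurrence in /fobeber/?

[β]

Rule 1 applies to /b/ (between /o/ and /e/: immediately after a vowel) → [β].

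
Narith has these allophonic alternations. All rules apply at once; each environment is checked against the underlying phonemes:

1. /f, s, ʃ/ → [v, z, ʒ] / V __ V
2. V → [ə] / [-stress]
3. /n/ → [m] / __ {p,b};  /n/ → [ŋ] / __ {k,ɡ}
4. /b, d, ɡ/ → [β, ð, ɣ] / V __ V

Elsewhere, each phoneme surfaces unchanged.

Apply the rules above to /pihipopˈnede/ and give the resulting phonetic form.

[pəhəpəpˈneðə]

/p/ stays [p].
/i/ (between /p/ and /h/): in an unstressed syllable, so rule 2 applies → [ə].
/h/ (between /i/ and /i/) is unaffected → [h].
/i/ meets the environment for rule 2 (in an unstressed syllable) → [ə].
/p/ — not in any rule's target class → [p].
/o/ meets the environment for rule 2 (in an unstressed syllable) → [ə].
/p/ (between /o/ and /n/): no rule targets it → [p].
/n/ (between /p/ and /e/) is in the target of rule 3 but the environment (before a labial or velar stop) is not met → [n].
/e/ (between /n/ and /d/): rule 2 targets it, but not in an unstressed syllable → unchanged [e].
/d/ (between /e/ and /e/) occurs between two vowels → [ð] by rule 4.
Rule 2 applies to /e/ (word-final: in an unstressed syllable) → [ə].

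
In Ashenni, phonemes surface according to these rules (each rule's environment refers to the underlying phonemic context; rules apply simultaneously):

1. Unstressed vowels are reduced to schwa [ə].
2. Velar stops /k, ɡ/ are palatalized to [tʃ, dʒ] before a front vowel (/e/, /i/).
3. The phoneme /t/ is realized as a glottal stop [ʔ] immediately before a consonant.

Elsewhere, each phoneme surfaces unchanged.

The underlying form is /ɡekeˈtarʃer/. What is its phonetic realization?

[dʒətʃəˈtarʃər]

Rule 2 applies to /ɡ/ (word-initial: before a front vowel) → [dʒ].
/e/ meets the environment for rule 1 (in an unstressed syllable) → [ə].
Rule 2 applies to /k/ (between /e/ and /e/: before a front vowel) → [tʃ].
/e/ (between /k/ and /t/): in an unstressed syllable, so rule 1 applies → [ə].
/t/ (between /e/ and /a/) is in the target of rule 3 but the environment (immediately before a consonant) is not met → [t].
/a/ (between /t/ and /r/): rule 1 targets it, but not in an unstressed syllable → unchanged [a].
/r/ (between /a/ and /ʃ/) is unaffected → [r].
/ʃ/ (between /r/ and /e/): no rule targets it → [ʃ].
/e/ — between /ʃ/ and /r/, in an unstressed syllable — surfaces as [ə] (rule 1).
/r/ — not in any rule's target class → [r].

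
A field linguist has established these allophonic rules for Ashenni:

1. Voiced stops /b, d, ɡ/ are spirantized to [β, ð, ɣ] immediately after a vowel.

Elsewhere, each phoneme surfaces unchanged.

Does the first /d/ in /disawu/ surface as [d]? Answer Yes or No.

/d/ (word-initial): rule 1 targets it, but not immediately after a vowel → unchanged [d].
The actual realization is [d], which matches [d].

Yes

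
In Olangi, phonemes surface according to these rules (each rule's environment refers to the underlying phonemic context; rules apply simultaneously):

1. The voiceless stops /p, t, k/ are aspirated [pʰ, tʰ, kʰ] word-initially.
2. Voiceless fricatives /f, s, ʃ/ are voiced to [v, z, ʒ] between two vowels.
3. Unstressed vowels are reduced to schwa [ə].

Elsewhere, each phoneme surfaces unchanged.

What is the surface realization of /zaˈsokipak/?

[zəˈzokəpək]

/z/ — not in any rule's target class → [z].
Rule 3 applies to /a/ (between /z/ and /s/: in an unstressed syllable) → [ə].
/s/ (between /a/ and /o/) occurs between two vowels → [z] by rule 2.
/o/ (between /s/ and /k/) is in the target of rule 3 but the environment (in an unstressed syllable) is not met → [o].
/k/ — between /o/ and /i/; rule 1 does not apply here → [k].
/i/ meets the environment for rule 3 (in an unstressed syllable) → [ə].
/p/ (between /i/ and /a/): rule 1 targets it, but not word-initially → unchanged [p].
Rule 3 applies to /a/ (between /p/ and /k/: in an unstressed syllable) → [ə].
/k/ (word-final): rule 1 targets it, but not word-initially → unchanged [k].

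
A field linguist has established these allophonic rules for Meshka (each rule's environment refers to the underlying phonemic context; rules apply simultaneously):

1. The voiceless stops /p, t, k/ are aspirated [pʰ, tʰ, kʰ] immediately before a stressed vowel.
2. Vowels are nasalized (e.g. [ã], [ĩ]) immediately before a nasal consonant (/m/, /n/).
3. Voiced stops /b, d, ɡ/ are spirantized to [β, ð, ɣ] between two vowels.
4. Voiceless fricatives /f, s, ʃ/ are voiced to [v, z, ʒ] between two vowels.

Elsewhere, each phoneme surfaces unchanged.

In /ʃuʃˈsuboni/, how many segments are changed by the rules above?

2

Segments that undergo a rule: /b/ → [β] (rule 3); /o/ → [õ] (rule 2).
All other segments surface unchanged.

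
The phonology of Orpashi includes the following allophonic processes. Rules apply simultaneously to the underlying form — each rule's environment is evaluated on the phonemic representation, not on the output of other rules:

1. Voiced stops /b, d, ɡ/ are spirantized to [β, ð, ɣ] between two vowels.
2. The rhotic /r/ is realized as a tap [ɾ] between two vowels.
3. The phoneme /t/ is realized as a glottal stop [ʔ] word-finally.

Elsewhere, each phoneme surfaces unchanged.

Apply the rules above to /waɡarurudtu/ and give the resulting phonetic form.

Rule 1 applies to /ɡ/ (between /a/ and /a/: between two vowels) → [ɣ].
/r/ (between /a/ and /u/): between two vowels, so rule 2 applies → [ɾ].
/r/ (between /u/ and /u/) occurs between two vowels → [ɾ] by rule 2.
/d/ — between /u/ and /t/; rule 1 does not apply here → [d].
/t/ — between /d/ and /u/; rule 3 does not apply here → [t].

[waɣaɾuɾudtu]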